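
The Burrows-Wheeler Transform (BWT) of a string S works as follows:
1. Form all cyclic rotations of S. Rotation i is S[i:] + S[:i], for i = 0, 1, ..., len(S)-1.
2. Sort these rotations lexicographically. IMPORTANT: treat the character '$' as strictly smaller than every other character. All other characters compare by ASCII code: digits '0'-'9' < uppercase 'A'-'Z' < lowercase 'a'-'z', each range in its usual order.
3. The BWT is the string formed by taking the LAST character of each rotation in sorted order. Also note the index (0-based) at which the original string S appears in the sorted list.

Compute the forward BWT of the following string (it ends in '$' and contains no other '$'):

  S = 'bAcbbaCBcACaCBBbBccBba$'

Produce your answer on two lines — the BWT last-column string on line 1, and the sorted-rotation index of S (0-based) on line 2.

Answer: acbCBcCbaaAbCb$BBbcBcAB
14

Derivation:
All 23 rotations (rotation i = S[i:]+S[:i]):
  rot[0] = bAcbbaCBcACaCBBbBccBba$
  rot[1] = AcbbaCBcACaCBBbBccBba$b
  rot[2] = cbbaCBcACaCBBbBccBba$bA
  rot[3] = bbaCBcACaCBBbBccBba$bAc
  rot[4] = baCBcACaCBBbBccBba$bAcb
  rot[5] = aCBcACaCBBbBccBba$bAcbb
  rot[6] = CBcACaCBBbBccBba$bAcbba
  rot[7] = BcACaCBBbBccBba$bAcbbaC
  rot[8] = cACaCBBbBccBba$bAcbbaCB
  rot[9] = ACaCBBbBccBba$bAcbbaCBc
  rot[10] = CaCBBbBccBba$bAcbbaCBcA
  rot[11] = aCBBbBccBba$bAcbbaCBcAC
  rot[12] = CBBbBccBba$bAcbbaCBcACa
  rot[13] = BBbBccBba$bAcbbaCBcACaC
  rot[14] = BbBccBba$bAcbbaCBcACaCB
  rot[15] = bBccBba$bAcbbaCBcACaCBB
  rot[16] = BccBba$bAcbbaCBcACaCBBb
  rot[17] = ccBba$bAcbbaCBcACaCBBbB
  rot[18] = cBba$bAcbbaCBcACaCBBbBc
  rot[19] = Bba$bAcbbaCBcACaCBBbBcc
  rot[20] = ba$bAcbbaCBcACaCBBbBccB
  rot[21] = a$bAcbbaCBcACaCBBbBccBb
  rot[22] = $bAcbbaCBcACaCBBbBccBba
Sorted (with $ < everything):
  sorted[0] = $bAcbbaCBcACaCBBbBccBba  (last char: 'a')
  sorted[1] = ACaCBBbBccBba$bAcbbaCBc  (last char: 'c')
  sorted[2] = AcbbaCBcACaCBBbBccBba$b  (last char: 'b')
  sorted[3] = BBbBccBba$bAcbbaCBcACaC  (last char: 'C')
  sorted[4] = BbBccBba$bAcbbaCBcACaCB  (last char: 'B')
  sorted[5] = Bba$bAcbbaCBcACaCBBbBcc  (last char: 'c')
  sorted[6] = BcACaCBBbBccBba$bAcbbaC  (last char: 'C')
  sorted[7] = BccBba$bAcbbaCBcACaCBBb  (last char: 'b')
  sorted[8] = CBBbBccBba$bAcbbaCBcACa  (last char: 'a')
  sorted[9] = CBcACaCBBbBccBba$bAcbba  (last char: 'a')
  sorted[10] = CaCBBbBccBba$bAcbbaCBcA  (last char: 'A')
  sorted[11] = a$bAcbbaCBcACaCBBbBccBb  (last char: 'b')
  sorted[12] = aCBBbBccBba$bAcbbaCBcAC  (last char: 'C')
  sorted[13] = aCBcACaCBBbBccBba$bAcbb  (last char: 'b')
  sorted[14] = bAcbbaCBcACaCBBbBccBba$  (last char: '$')
  sorted[15] = bBccBba$bAcbbaCBcACaCBB  (last char: 'B')
  sorted[16] = ba$bAcbbaCBcACaCBBbBccB  (last char: 'B')
  sorted[17] = baCBcACaCBBbBccBba$bAcb  (last char: 'b')
  sorted[18] = bbaCBcACaCBBbBccBba$bAc  (last char: 'c')
  sorted[19] = cACaCBBbBccBba$bAcbbaCB  (last char: 'B')
  sorted[20] = cBba$bAcbbaCBcACaCBBbBc  (last char: 'c')
  sorted[21] = cbbaCBcACaCBBbBccBba$bA  (last char: 'A')
  sorted[22] = ccBba$bAcbbaCBcACaCBBbB  (last char: 'B')
Last column: acbCBcCbaaAbCb$BBbcBcAB
Original string S is at sorted index 14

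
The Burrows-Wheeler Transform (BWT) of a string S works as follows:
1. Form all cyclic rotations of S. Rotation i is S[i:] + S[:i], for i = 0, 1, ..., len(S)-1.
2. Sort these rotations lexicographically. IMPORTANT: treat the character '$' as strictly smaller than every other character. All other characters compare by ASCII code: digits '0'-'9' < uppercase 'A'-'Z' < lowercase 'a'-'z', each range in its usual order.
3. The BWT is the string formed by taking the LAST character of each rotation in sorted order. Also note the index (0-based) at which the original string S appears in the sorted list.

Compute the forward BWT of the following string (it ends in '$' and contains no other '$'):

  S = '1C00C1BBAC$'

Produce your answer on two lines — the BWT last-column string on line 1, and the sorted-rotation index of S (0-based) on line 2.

All 11 rotations (rotation i = S[i:]+S[:i]):
  rot[0] = 1C00C1BBAC$
  rot[1] = C00C1BBAC$1
  rot[2] = 00C1BBAC$1C
  rot[3] = 0C1BBAC$1C0
  rot[4] = C1BBAC$1C00
  rot[5] = 1BBAC$1C00C
  rot[6] = BBAC$1C00C1
  rot[7] = BAC$1C00C1B
  rot[8] = AC$1C00C1BB
  rot[9] = C$1C00C1BBA
  rot[10] = $1C00C1BBAC
Sorted (with $ < everything):
  sorted[0] = $1C00C1BBAC  (last char: 'C')
  sorted[1] = 00C1BBAC$1C  (last char: 'C')
  sorted[2] = 0C1BBAC$1C0  (last char: '0')
  sorted[3] = 1BBAC$1C00C  (last char: 'C')
  sorted[4] = 1C00C1BBAC$  (last char: '$')
  sorted[5] = AC$1C00C1BB  (last char: 'B')
  sorted[6] = BAC$1C00C1B  (last char: 'B')
  sorted[7] = BBAC$1C00C1  (last char: '1')
  sorted[8] = C$1C00C1BBA  (last char: 'A')
  sorted[9] = C00C1BBAC$1  (last char: '1')
  sorted[10] = C1BBAC$1C00  (last char: '0')
Last column: CC0C$BB1A10
Original string S is at sorted index 4

Answer: CC0C$BB1A10
4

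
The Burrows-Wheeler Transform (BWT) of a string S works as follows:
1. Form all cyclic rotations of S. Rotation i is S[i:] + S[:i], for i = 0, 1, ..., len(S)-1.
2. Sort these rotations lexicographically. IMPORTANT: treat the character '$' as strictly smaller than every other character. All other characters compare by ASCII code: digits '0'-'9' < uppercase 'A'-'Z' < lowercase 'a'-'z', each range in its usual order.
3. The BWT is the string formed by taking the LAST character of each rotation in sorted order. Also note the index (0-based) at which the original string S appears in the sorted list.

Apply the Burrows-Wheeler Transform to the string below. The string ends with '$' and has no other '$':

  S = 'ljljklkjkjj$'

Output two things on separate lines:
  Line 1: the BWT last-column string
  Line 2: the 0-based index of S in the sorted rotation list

Answer: jjkklljljj$k
10

Derivation:
All 12 rotations (rotation i = S[i:]+S[:i]):
  rot[0] = ljljklkjkjj$
  rot[1] = jljklkjkjj$l
  rot[2] = ljklkjkjj$lj
  rot[3] = jklkjkjj$ljl
  rot[4] = klkjkjj$ljlj
  rot[5] = lkjkjj$ljljk
  rot[6] = kjkjj$ljljkl
  rot[7] = jkjj$ljljklk
  rot[8] = kjj$ljljklkj
  rot[9] = jj$ljljklkjk
  rot[10] = j$ljljklkjkj
  rot[11] = $ljljklkjkjj
Sorted (with $ < everything):
  sorted[0] = $ljljklkjkjj  (last char: 'j')
  sorted[1] = j$ljljklkjkj  (last char: 'j')
  sorted[2] = jj$ljljklkjk  (last char: 'k')
  sorted[3] = jkjj$ljljklk  (last char: 'k')
  sorted[4] = jklkjkjj$ljl  (last char: 'l')
  sorted[5] = jljklkjkjj$l  (last char: 'l')
  sorted[6] = kjj$ljljklkj  (last char: 'j')
  sorted[7] = kjkjj$ljljkl  (last char: 'l')
  sorted[8] = klkjkjj$ljlj  (last char: 'j')
  sorted[9] = ljklkjkjj$lj  (last char: 'j')
  sorted[10] = ljljklkjkjj$  (last char: '$')
  sorted[11] = lkjkjj$ljljk  (last char: 'k')
Last column: jjkklljljj$k
Original string S is at sorted index 10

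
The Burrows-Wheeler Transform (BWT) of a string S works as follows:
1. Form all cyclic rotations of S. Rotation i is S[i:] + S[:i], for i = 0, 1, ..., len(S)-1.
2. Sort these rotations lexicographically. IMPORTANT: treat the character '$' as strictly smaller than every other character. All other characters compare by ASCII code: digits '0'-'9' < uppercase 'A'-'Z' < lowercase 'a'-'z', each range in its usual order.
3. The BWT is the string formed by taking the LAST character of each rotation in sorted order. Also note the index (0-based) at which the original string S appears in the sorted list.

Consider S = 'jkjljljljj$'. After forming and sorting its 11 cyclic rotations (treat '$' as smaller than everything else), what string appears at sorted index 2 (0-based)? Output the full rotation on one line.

Answer: jj$jkjljljl

Derivation:
All 11 rotations (rotation i = S[i:]+S[:i]):
  rot[0] = jkjljljljj$
  rot[1] = kjljljljj$j
  rot[2] = jljljljj$jk
  rot[3] = ljljljj$jkj
  rot[4] = jljljj$jkjl
  rot[5] = ljljj$jkjlj
  rot[6] = jljj$jkjljl
  rot[7] = ljj$jkjljlj
  rot[8] = jj$jkjljljl
  rot[9] = j$jkjljljlj
  rot[10] = $jkjljljljj
Sorted (with $ < everything):
  sorted[0] = $jkjljljljj
  sorted[1] = j$jkjljljlj
  sorted[2] = jj$jkjljljl
  sorted[3] = jkjljljljj$
  sorted[4] = jljj$jkjljl
  sorted[5] = jljljj$jkjl
  sorted[6] = jljljljj$jk
  sorted[7] = kjljljljj$j
  sorted[8] = ljj$jkjljlj
  sorted[9] = ljljj$jkjlj
  sorted[10] = ljljljj$jkj
sorted[2] = jj$jkjljljl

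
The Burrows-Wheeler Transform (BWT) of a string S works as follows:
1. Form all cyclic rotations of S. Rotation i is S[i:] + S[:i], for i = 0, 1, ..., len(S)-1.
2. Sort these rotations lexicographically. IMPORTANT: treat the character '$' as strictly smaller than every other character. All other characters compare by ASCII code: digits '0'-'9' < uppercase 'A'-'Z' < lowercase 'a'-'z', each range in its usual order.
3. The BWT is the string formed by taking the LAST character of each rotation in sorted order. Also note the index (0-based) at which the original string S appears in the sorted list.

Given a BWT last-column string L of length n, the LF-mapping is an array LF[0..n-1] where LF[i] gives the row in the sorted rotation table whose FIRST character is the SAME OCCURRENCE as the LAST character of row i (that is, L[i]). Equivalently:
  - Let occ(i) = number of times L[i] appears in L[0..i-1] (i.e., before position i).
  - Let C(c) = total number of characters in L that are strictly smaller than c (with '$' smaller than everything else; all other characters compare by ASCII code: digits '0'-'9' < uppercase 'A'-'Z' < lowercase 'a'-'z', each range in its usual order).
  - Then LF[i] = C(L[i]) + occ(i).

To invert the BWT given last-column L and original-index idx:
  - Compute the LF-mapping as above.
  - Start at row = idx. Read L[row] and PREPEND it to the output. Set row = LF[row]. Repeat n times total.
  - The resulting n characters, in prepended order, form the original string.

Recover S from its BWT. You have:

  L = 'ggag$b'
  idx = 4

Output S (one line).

Answer: gabgg$

Derivation:
LF mapping: 3 4 1 5 0 2
Walk LF starting at row 4, prepending L[row]:
  step 1: row=4, L[4]='$', prepend. Next row=LF[4]=0
  step 2: row=0, L[0]='g', prepend. Next row=LF[0]=3
  step 3: row=3, L[3]='g', prepend. Next row=LF[3]=5
  step 4: row=5, L[5]='b', prepend. Next row=LF[5]=2
  step 5: row=2, L[2]='a', prepend. Next row=LF[2]=1
  step 6: row=1, L[1]='g', prepend. Next row=LF[1]=4
Reversed output: gabgg$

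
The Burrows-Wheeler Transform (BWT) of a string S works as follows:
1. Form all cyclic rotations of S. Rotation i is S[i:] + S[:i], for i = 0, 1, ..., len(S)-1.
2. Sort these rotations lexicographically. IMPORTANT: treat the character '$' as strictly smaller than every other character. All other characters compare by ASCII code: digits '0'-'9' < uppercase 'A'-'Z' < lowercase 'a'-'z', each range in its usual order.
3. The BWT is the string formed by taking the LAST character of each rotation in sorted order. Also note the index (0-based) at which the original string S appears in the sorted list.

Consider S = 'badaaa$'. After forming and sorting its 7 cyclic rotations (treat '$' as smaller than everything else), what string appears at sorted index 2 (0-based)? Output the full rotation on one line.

All 7 rotations (rotation i = S[i:]+S[:i]):
  rot[0] = badaaa$
  rot[1] = adaaa$b
  rot[2] = daaa$ba
  rot[3] = aaa$bad
  rot[4] = aa$bada
  rot[5] = a$badaa
  rot[6] = $badaaa
Sorted (with $ < everything):
  sorted[0] = $badaaa
  sorted[1] = a$badaa
  sorted[2] = aa$bada
  sorted[3] = aaa$bad
  sorted[4] = adaaa$b
  sorted[5] = badaaa$
  sorted[6] = daaa$ba
sorted[2] = aa$bada

Answer: aa$bada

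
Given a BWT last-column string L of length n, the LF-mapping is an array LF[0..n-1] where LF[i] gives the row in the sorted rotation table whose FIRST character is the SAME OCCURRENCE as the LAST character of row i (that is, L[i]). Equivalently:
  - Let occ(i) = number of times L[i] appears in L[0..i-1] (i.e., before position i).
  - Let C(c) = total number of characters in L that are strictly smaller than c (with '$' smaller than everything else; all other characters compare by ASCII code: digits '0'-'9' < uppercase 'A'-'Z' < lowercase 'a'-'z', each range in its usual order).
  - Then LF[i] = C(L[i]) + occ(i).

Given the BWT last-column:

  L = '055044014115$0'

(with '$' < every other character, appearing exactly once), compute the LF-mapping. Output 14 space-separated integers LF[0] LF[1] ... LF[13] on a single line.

Answer: 1 11 12 2 8 9 3 5 10 6 7 13 0 4

Derivation:
Char counts: '$':1, '0':4, '1':3, '4':3, '5':3
C (first-col start): C('$')=0, C('0')=1, C('1')=5, C('4')=8, C('5')=11
L[0]='0': occ=0, LF[0]=C('0')+0=1+0=1
L[1]='5': occ=0, LF[1]=C('5')+0=11+0=11
L[2]='5': occ=1, LF[2]=C('5')+1=11+1=12
L[3]='0': occ=1, LF[3]=C('0')+1=1+1=2
L[4]='4': occ=0, LF[4]=C('4')+0=8+0=8
L[5]='4': occ=1, LF[5]=C('4')+1=8+1=9
L[6]='0': occ=2, LF[6]=C('0')+2=1+2=3
L[7]='1': occ=0, LF[7]=C('1')+0=5+0=5
L[8]='4': occ=2, LF[8]=C('4')+2=8+2=10
L[9]='1': occ=1, LF[9]=C('1')+1=5+1=6
L[10]='1': occ=2, LF[10]=C('1')+2=5+2=7
L[11]='5': occ=2, LF[11]=C('5')+2=11+2=13
L[12]='$': occ=0, LF[12]=C('$')+0=0+0=0
L[13]='0': occ=3, LF[13]=C('0')+3=1+3=4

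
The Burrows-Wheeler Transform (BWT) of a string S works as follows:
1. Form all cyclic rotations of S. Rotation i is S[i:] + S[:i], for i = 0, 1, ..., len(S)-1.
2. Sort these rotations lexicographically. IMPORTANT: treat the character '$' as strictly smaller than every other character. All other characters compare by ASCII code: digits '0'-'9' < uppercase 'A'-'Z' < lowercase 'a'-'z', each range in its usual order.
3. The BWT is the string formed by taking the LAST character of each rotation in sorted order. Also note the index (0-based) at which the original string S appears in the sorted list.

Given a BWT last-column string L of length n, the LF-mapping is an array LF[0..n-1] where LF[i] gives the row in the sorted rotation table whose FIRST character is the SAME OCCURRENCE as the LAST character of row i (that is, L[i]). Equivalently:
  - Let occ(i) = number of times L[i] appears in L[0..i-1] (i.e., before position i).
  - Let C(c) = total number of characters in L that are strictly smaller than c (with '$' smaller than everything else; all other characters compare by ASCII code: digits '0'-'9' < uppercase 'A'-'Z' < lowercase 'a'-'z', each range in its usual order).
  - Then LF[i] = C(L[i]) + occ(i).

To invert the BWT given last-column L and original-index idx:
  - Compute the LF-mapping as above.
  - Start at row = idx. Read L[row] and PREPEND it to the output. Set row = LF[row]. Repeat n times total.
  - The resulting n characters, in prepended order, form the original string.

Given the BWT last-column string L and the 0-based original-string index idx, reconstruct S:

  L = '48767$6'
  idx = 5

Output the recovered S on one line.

Answer: 776684$

Derivation:
LF mapping: 1 6 4 2 5 0 3
Walk LF starting at row 5, prepending L[row]:
  step 1: row=5, L[5]='$', prepend. Next row=LF[5]=0
  step 2: row=0, L[0]='4', prepend. Next row=LF[0]=1
  step 3: row=1, L[1]='8', prepend. Next row=LF[1]=6
  step 4: row=6, L[6]='6', prepend. Next row=LF[6]=3
  step 5: row=3, L[3]='6', prepend. Next row=LF[3]=2
  step 6: row=2, L[2]='7', prepend. Next row=LF[2]=4
  step 7: row=4, L[4]='7', prepend. Next row=LF[4]=5
Reversed output: 776684$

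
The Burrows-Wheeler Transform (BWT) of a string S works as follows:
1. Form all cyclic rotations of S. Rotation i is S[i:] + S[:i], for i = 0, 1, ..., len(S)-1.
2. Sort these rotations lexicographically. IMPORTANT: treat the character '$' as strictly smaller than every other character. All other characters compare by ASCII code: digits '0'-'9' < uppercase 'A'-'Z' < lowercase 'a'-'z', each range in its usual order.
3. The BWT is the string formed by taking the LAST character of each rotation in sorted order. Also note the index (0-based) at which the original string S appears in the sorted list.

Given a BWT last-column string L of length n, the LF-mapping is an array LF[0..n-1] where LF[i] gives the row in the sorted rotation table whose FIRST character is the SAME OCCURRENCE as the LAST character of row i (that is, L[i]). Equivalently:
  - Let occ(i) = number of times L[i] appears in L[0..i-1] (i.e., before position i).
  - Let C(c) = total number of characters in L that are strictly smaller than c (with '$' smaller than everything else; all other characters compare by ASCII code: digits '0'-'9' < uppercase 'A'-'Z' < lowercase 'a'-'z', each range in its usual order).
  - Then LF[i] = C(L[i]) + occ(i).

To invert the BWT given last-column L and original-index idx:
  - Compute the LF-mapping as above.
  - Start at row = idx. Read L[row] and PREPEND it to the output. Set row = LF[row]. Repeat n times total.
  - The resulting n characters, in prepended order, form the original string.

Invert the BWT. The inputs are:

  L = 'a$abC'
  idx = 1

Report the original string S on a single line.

Answer: Cbaa$

Derivation:
LF mapping: 2 0 3 4 1
Walk LF starting at row 1, prepending L[row]:
  step 1: row=1, L[1]='$', prepend. Next row=LF[1]=0
  step 2: row=0, L[0]='a', prepend. Next row=LF[0]=2
  step 3: row=2, L[2]='a', prepend. Next row=LF[2]=3
  step 4: row=3, L[3]='b', prepend. Next row=LF[3]=4
  step 5: row=4, L[4]='C', prepend. Next row=LF[4]=1
Reversed output: Cbaa$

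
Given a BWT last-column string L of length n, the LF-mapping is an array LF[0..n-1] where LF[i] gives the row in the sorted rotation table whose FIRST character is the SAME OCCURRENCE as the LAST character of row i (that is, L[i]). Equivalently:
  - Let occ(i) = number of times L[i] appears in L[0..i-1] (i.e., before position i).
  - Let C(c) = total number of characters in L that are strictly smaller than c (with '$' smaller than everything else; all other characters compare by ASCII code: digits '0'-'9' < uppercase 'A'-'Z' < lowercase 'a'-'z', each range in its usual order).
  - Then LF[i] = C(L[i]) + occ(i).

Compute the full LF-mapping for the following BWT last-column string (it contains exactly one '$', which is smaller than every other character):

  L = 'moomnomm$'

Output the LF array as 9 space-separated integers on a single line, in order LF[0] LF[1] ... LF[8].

Char counts: '$':1, 'm':4, 'n':1, 'o':3
C (first-col start): C('$')=0, C('m')=1, C('n')=5, C('o')=6
L[0]='m': occ=0, LF[0]=C('m')+0=1+0=1
L[1]='o': occ=0, LF[1]=C('o')+0=6+0=6
L[2]='o': occ=1, LF[2]=C('o')+1=6+1=7
L[3]='m': occ=1, LF[3]=C('m')+1=1+1=2
L[4]='n': occ=0, LF[4]=C('n')+0=5+0=5
L[5]='o': occ=2, LF[5]=C('o')+2=6+2=8
L[6]='m': occ=2, LF[6]=C('m')+2=1+2=3
L[7]='m': occ=3, LF[7]=C('m')+3=1+3=4
L[8]='$': occ=0, LF[8]=C('$')+0=0+0=0

Answer: 1 6 7 2 5 8 3 4 0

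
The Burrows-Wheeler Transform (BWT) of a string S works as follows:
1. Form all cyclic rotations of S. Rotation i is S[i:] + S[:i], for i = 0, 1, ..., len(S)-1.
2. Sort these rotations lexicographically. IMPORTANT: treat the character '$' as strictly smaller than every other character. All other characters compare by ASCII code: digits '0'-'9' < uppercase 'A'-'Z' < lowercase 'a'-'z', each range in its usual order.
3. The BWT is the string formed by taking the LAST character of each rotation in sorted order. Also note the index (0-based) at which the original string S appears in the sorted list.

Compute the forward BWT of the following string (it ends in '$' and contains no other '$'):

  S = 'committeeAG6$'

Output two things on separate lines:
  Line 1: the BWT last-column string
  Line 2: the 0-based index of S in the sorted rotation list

Answer: 6GeA$etmmocti
4

Derivation:
All 13 rotations (rotation i = S[i:]+S[:i]):
  rot[0] = committeeAG6$
  rot[1] = ommitteeAG6$c
  rot[2] = mmitteeAG6$co
  rot[3] = mitteeAG6$com
  rot[4] = itteeAG6$comm
  rot[5] = tteeAG6$commi
  rot[6] = teeAG6$commit
  rot[7] = eeAG6$committ
  rot[8] = eAG6$committe
  rot[9] = AG6$committee
  rot[10] = G6$committeeA
  rot[11] = 6$committeeAG
  rot[12] = $committeeAG6
Sorted (with $ < everything):
  sorted[0] = $committeeAG6  (last char: '6')
  sorted[1] = 6$committeeAG  (last char: 'G')
  sorted[2] = AG6$committee  (last char: 'e')
  sorted[3] = G6$committeeA  (last char: 'A')
  sorted[4] = committeeAG6$  (last char: '$')
  sorted[5] = eAG6$committe  (last char: 'e')
  sorted[6] = eeAG6$committ  (last char: 't')
  sorted[7] = itteeAG6$comm  (last char: 'm')
  sorted[8] = mitteeAG6$com  (last char: 'm')
  sorted[9] = mmitteeAG6$co  (last char: 'o')
  sorted[10] = ommitteeAG6$c  (last char: 'c')
  sorted[11] = teeAG6$commit  (last char: 't')
  sorted[12] = tteeAG6$commi  (last char: 'i')
Last column: 6GeA$etmmocti
Original string S is at sorted index 4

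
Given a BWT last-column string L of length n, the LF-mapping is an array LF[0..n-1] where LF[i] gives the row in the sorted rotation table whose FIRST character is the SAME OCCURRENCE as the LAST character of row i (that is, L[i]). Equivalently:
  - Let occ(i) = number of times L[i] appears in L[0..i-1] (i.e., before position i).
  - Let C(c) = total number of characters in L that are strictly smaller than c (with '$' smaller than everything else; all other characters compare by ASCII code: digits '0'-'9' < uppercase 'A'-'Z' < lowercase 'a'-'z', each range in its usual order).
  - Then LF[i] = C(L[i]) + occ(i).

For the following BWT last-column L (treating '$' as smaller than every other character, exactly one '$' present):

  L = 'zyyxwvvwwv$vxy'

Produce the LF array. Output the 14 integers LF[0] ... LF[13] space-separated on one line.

Char counts: '$':1, 'v':4, 'w':3, 'x':2, 'y':3, 'z':1
C (first-col start): C('$')=0, C('v')=1, C('w')=5, C('x')=8, C('y')=10, C('z')=13
L[0]='z': occ=0, LF[0]=C('z')+0=13+0=13
L[1]='y': occ=0, LF[1]=C('y')+0=10+0=10
L[2]='y': occ=1, LF[2]=C('y')+1=10+1=11
L[3]='x': occ=0, LF[3]=C('x')+0=8+0=8
L[4]='w': occ=0, LF[4]=C('w')+0=5+0=5
L[5]='v': occ=0, LF[5]=C('v')+0=1+0=1
L[6]='v': occ=1, LF[6]=C('v')+1=1+1=2
L[7]='w': occ=1, LF[7]=C('w')+1=5+1=6
L[8]='w': occ=2, LF[8]=C('w')+2=5+2=7
L[9]='v': occ=2, LF[9]=C('v')+2=1+2=3
L[10]='$': occ=0, LF[10]=C('$')+0=0+0=0
L[11]='v': occ=3, LF[11]=C('v')+3=1+3=4
L[12]='x': occ=1, LF[12]=C('x')+1=8+1=9
L[13]='y': occ=2, LF[13]=C('y')+2=10+2=12

Answer: 13 10 11 8 5 1 2 6 7 3 0 4 9 12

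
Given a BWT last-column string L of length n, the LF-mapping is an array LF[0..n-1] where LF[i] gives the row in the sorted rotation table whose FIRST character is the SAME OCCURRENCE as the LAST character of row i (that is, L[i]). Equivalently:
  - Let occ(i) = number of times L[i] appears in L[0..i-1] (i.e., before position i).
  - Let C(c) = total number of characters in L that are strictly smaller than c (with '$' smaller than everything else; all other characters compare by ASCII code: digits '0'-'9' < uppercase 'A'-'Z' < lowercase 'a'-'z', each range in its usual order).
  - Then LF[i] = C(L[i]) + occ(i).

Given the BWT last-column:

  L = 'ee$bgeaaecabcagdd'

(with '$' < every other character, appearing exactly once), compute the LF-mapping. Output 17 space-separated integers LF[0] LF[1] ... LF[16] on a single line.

Char counts: '$':1, 'a':4, 'b':2, 'c':2, 'd':2, 'e':4, 'g':2
C (first-col start): C('$')=0, C('a')=1, C('b')=5, C('c')=7, C('d')=9, C('e')=11, C('g')=15
L[0]='e': occ=0, LF[0]=C('e')+0=11+0=11
L[1]='e': occ=1, LF[1]=C('e')+1=11+1=12
L[2]='$': occ=0, LF[2]=C('$')+0=0+0=0
L[3]='b': occ=0, LF[3]=C('b')+0=5+0=5
L[4]='g': occ=0, LF[4]=C('g')+0=15+0=15
L[5]='e': occ=2, LF[5]=C('e')+2=11+2=13
L[6]='a': occ=0, LF[6]=C('a')+0=1+0=1
L[7]='a': occ=1, LF[7]=C('a')+1=1+1=2
L[8]='e': occ=3, LF[8]=C('e')+3=11+3=14
L[9]='c': occ=0, LF[9]=C('c')+0=7+0=7
L[10]='a': occ=2, LF[10]=C('a')+2=1+2=3
L[11]='b': occ=1, LF[11]=C('b')+1=5+1=6
L[12]='c': occ=1, LF[12]=C('c')+1=7+1=8
L[13]='a': occ=3, LF[13]=C('a')+3=1+3=4
L[14]='g': occ=1, LF[14]=C('g')+1=15+1=16
L[15]='d': occ=0, LF[15]=C('d')+0=9+0=9
L[16]='d': occ=1, LF[16]=C('d')+1=9+1=10

Answer: 11 12 0 5 15 13 1 2 14 7 3 6 8 4 16 9 10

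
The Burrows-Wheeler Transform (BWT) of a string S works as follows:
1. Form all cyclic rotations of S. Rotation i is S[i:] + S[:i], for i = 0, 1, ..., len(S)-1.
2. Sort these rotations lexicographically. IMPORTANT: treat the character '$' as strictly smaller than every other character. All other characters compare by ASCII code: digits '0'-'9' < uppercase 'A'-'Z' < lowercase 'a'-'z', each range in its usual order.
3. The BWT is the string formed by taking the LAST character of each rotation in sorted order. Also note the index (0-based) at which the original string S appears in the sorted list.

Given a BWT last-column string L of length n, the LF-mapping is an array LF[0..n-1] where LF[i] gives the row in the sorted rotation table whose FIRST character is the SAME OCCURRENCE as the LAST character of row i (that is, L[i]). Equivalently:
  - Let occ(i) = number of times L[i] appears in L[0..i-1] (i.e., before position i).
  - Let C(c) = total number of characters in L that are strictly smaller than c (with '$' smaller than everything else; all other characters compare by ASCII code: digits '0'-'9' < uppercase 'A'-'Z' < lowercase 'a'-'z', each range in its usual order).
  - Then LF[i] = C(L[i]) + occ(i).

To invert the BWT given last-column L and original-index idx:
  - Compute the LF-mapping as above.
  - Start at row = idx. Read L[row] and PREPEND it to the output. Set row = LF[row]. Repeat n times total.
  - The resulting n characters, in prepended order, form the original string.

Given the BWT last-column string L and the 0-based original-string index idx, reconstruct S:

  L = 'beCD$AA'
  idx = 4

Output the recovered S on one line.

LF mapping: 5 6 3 4 0 1 2
Walk LF starting at row 4, prepending L[row]:
  step 1: row=4, L[4]='$', prepend. Next row=LF[4]=0
  step 2: row=0, L[0]='b', prepend. Next row=LF[0]=5
  step 3: row=5, L[5]='A', prepend. Next row=LF[5]=1
  step 4: row=1, L[1]='e', prepend. Next row=LF[1]=6
  step 5: row=6, L[6]='A', prepend. Next row=LF[6]=2
  step 6: row=2, L[2]='C', prepend. Next row=LF[2]=3
  step 7: row=3, L[3]='D', prepend. Next row=LF[3]=4
Reversed output: DCAeAb$

Answer: DCAeAb$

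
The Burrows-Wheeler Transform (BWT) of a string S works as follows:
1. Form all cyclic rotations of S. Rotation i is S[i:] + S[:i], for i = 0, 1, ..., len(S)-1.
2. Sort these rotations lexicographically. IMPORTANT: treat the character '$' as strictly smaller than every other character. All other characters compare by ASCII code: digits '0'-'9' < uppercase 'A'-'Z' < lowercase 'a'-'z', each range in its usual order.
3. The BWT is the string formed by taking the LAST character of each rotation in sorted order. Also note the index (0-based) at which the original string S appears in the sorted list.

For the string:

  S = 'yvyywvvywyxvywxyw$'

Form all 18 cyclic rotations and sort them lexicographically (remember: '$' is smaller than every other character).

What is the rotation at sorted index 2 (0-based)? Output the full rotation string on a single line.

Answer: vywxyw$yvyywvvywyx

Derivation:
All 18 rotations (rotation i = S[i:]+S[:i]):
  rot[0] = yvyywvvywyxvywxyw$
  rot[1] = vyywvvywyxvywxyw$y
  rot[2] = yywvvywyxvywxyw$yv
  rot[3] = ywvvywyxvywxyw$yvy
  rot[4] = wvvywyxvywxyw$yvyy
  rot[5] = vvywyxvywxyw$yvyyw
  rot[6] = vywyxvywxyw$yvyywv
  rot[7] = ywyxvywxyw$yvyywvv
  rot[8] = wyxvywxyw$yvyywvvy
  rot[9] = yxvywxyw$yvyywvvyw
  rot[10] = xvywxyw$yvyywvvywy
  rot[11] = vywxyw$yvyywvvywyx
  rot[12] = ywxyw$yvyywvvywyxv
  rot[13] = wxyw$yvyywvvywyxvy
  rot[14] = xyw$yvyywvvywyxvyw
  rot[15] = yw$yvyywvvywyxvywx
  rot[16] = w$yvyywvvywyxvywxy
  rot[17] = $yvyywvvywyxvywxyw
Sorted (with $ < everything):
  sorted[0] = $yvyywvvywyxvywxyw
  sorted[1] = vvywyxvywxyw$yvyyw
  sorted[2] = vywxyw$yvyywvvywyx
  sorted[3] = vywyxvywxyw$yvyywv
  sorted[4] = vyywvvywyxvywxyw$y
  sorted[5] = w$yvyywvvywyxvywxy
  sorted[6] = wvvywyxvywxyw$yvyy
  sorted[7] = wxyw$yvyywvvywyxvy
  sorted[8] = wyxvywxyw$yvyywvvy
  sorted[9] = xvywxyw$yvyywvvywy
  sorted[10] = xyw$yvyywvvywyxvyw
  sorted[11] = yvyywvvywyxvywxyw$
  sorted[12] = yw$yvyywvvywyxvywx
  sorted[13] = ywvvywyxvywxyw$yvy
  sorted[14] = ywxyw$yvyywvvywyxv
  sorted[15] = ywyxvywxyw$yvyywvv
  sorted[16] = yxvywxyw$yvyywvvyw
  sorted[17] = yywvvywyxvywxyw$yv
sorted[2] = vywxyw$yvyywvvywyx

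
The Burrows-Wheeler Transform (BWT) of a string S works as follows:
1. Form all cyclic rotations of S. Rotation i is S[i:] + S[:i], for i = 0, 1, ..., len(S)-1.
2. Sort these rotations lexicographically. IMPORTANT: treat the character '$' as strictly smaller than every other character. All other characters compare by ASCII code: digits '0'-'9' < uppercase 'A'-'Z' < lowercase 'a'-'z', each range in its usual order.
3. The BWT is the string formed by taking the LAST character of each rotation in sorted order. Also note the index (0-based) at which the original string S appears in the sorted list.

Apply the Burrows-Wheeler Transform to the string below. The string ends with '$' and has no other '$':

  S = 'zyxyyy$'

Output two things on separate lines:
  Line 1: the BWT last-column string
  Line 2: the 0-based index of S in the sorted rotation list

Answer: yyyzyx$
6

Derivation:
All 7 rotations (rotation i = S[i:]+S[:i]):
  rot[0] = zyxyyy$
  rot[1] = yxyyy$z
  rot[2] = xyyy$zy
  rot[3] = yyy$zyx
  rot[4] = yy$zyxy
  rot[5] = y$zyxyy
  rot[6] = $zyxyyy
Sorted (with $ < everything):
  sorted[0] = $zyxyyy  (last char: 'y')
  sorted[1] = xyyy$zy  (last char: 'y')
  sorted[2] = y$zyxyy  (last char: 'y')
  sorted[3] = yxyyy$z  (last char: 'z')
  sorted[4] = yy$zyxy  (last char: 'y')
  sorted[5] = yyy$zyx  (last char: 'x')
  sorted[6] = zyxyyy$  (last char: '$')
Last column: yyyzyx$
Original string S is at sorted index 6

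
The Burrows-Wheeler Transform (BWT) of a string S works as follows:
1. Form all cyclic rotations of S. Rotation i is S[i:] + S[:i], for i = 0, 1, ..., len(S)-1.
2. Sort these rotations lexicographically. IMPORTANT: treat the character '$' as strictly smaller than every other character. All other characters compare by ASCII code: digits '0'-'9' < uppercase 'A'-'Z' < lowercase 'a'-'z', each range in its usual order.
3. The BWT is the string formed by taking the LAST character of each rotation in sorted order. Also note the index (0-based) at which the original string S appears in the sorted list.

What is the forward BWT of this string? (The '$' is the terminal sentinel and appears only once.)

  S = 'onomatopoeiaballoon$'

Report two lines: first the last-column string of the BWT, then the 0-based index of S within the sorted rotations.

Answer: nibmaoealooopno$ltoa
15

Derivation:
All 20 rotations (rotation i = S[i:]+S[:i]):
  rot[0] = onomatopoeiaballoon$
  rot[1] = nomatopoeiaballoon$o
  rot[2] = omatopoeiaballoon$on
  rot[3] = matopoeiaballoon$ono
  rot[4] = atopoeiaballoon$onom
  rot[5] = topoeiaballoon$onoma
  rot[6] = opoeiaballoon$onomat
  rot[7] = poeiaballoon$onomato
  rot[8] = oeiaballoon$onomatop
  rot[9] = eiaballoon$onomatopo
  rot[10] = iaballoon$onomatopoe
  rot[11] = aballoon$onomatopoei
  rot[12] = balloon$onomatopoeia
  rot[13] = alloon$onomatopoeiab
  rot[14] = lloon$onomatopoeiaba
  rot[15] = loon$onomatopoeiabal
  rot[16] = oon$onomatopoeiaball
  rot[17] = on$onomatopoeiaballo
  rot[18] = n$onomatopoeiaballoo
  rot[19] = $onomatopoeiaballoon
Sorted (with $ < everything):
  sorted[0] = $onomatopoeiaballoon  (last char: 'n')
  sorted[1] = aballoon$onomatopoei  (last char: 'i')
  sorted[2] = alloon$onomatopoeiab  (last char: 'b')
  sorted[3] = atopoeiaballoon$onom  (last char: 'm')
  sorted[4] = balloon$onomatopoeia  (last char: 'a')
  sorted[5] = eiaballoon$onomatopo  (last char: 'o')
  sorted[6] = iaballoon$onomatopoe  (last char: 'e')
  sorted[7] = lloon$onomatopoeiaba  (last char: 'a')
  sorted[8] = loon$onomatopoeiabal  (last char: 'l')
  sorted[9] = matopoeiaballoon$ono  (last char: 'o')
  sorted[10] = n$onomatopoeiaballoo  (last char: 'o')
  sorted[11] = nomatopoeiaballoon$o  (last char: 'o')
  sorted[12] = oeiaballoon$onomatop  (last char: 'p')
  sorted[13] = omatopoeiaballoon$on  (last char: 'n')
  sorted[14] = on$onomatopoeiaballo  (last char: 'o')
  sorted[15] = onomatopoeiaballoon$  (last char: '$')
  sorted[16] = oon$onomatopoeiaball  (last char: 'l')
  sorted[17] = opoeiaballoon$onomat  (last char: 't')
  sorted[18] = poeiaballoon$onomato  (last char: 'o')
  sorted[19] = topoeiaballoon$onoma  (last char: 'a')
Last column: nibmaoealooopno$ltoa
Original string S is at sorted index 15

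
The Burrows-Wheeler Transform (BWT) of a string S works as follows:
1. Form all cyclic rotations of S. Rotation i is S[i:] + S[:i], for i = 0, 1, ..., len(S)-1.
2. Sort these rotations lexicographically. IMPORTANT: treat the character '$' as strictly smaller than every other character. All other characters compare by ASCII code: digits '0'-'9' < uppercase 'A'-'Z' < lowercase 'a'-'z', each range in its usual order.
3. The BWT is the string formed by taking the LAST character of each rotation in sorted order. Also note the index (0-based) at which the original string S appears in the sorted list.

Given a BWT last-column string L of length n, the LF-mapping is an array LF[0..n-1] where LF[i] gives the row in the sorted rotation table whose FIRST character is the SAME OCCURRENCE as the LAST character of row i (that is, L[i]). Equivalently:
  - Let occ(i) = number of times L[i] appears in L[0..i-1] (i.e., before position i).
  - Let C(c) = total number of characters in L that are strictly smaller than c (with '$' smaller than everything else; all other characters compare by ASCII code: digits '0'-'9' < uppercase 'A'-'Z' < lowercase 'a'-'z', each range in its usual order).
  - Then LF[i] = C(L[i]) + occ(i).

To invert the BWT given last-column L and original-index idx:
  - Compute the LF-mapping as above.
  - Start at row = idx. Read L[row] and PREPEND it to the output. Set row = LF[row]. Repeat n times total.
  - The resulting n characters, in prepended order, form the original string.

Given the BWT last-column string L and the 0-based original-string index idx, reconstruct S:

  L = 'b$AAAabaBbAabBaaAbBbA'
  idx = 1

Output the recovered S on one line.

Answer: AAAAaAbAbbbBbaaBBaab$

Derivation:
LF mapping: 15 0 1 2 3 10 16 11 7 17 4 12 18 8 13 14 5 19 9 20 6
Walk LF starting at row 1, prepending L[row]:
  step 1: row=1, L[1]='$', prepend. Next row=LF[1]=0
  step 2: row=0, L[0]='b', prepend. Next row=LF[0]=15
  step 3: row=15, L[15]='a', prepend. Next row=LF[15]=14
  step 4: row=14, L[14]='a', prepend. Next row=LF[14]=13
  step 5: row=13, L[13]='B', prepend. Next row=LF[13]=8
  step 6: row=8, L[8]='B', prepend. Next row=LF[8]=7
  step 7: row=7, L[7]='a', prepend. Next row=LF[7]=11
  step 8: row=11, L[11]='a', prepend. Next row=LF[11]=12
  step 9: row=12, L[12]='b', prepend. Next row=LF[12]=18
  step 10: row=18, L[18]='B', prepend. Next row=LF[18]=9
  step 11: row=9, L[9]='b', prepend. Next row=LF[9]=17
  step 12: row=17, L[17]='b', prepend. Next row=LF[17]=19
  step 13: row=19, L[19]='b', prepend. Next row=LF[19]=20
  step 14: row=20, L[20]='A', prepend. Next row=LF[20]=6
  step 15: row=6, L[6]='b', prepend. Next row=LF[6]=16
  step 16: row=16, L[16]='A', prepend. Next row=LF[16]=5
  step 17: row=5, L[5]='a', prepend. Next row=LF[5]=10
  step 18: row=10, L[10]='A', prepend. Next row=LF[10]=4
  step 19: row=4, L[4]='A', prepend. Next row=LF[4]=3
  step 20: row=3, L[3]='A', prepend. Next row=LF[3]=2
  step 21: row=2, L[2]='A', prepend. Next row=LF[2]=1
Reversed output: AAAAaAbAbbbBbaaBBaab$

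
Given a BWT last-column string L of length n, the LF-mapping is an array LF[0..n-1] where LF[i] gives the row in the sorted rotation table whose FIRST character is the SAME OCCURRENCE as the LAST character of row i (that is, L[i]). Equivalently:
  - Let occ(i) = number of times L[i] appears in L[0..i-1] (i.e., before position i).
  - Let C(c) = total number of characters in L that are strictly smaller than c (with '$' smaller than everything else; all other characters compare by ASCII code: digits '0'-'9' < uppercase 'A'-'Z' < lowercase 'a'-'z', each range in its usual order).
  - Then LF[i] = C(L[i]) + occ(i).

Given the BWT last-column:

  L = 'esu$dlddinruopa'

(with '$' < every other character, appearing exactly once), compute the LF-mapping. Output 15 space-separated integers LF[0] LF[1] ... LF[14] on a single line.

Char counts: '$':1, 'a':1, 'd':3, 'e':1, 'i':1, 'l':1, 'n':1, 'o':1, 'p':1, 'r':1, 's':1, 'u':2
C (first-col start): C('$')=0, C('a')=1, C('d')=2, C('e')=5, C('i')=6, C('l')=7, C('n')=8, C('o')=9, C('p')=10, C('r')=11, C('s')=12, C('u')=13
L[0]='e': occ=0, LF[0]=C('e')+0=5+0=5
L[1]='s': occ=0, LF[1]=C('s')+0=12+0=12
L[2]='u': occ=0, LF[2]=C('u')+0=13+0=13
L[3]='$': occ=0, LF[3]=C('$')+0=0+0=0
L[4]='d': occ=0, LF[4]=C('d')+0=2+0=2
L[5]='l': occ=0, LF[5]=C('l')+0=7+0=7
L[6]='d': occ=1, LF[6]=C('d')+1=2+1=3
L[7]='d': occ=2, LF[7]=C('d')+2=2+2=4
L[8]='i': occ=0, LF[8]=C('i')+0=6+0=6
L[9]='n': occ=0, LF[9]=C('n')+0=8+0=8
L[10]='r': occ=0, LF[10]=C('r')+0=11+0=11
L[11]='u': occ=1, LF[11]=C('u')+1=13+1=14
L[12]='o': occ=0, LF[12]=C('o')+0=9+0=9
L[13]='p': occ=0, LF[13]=C('p')+0=10+0=10
L[14]='a': occ=0, LF[14]=C('a')+0=1+0=1

Answer: 5 12 13 0 2 7 3 4 6 8 11 14 9 10 1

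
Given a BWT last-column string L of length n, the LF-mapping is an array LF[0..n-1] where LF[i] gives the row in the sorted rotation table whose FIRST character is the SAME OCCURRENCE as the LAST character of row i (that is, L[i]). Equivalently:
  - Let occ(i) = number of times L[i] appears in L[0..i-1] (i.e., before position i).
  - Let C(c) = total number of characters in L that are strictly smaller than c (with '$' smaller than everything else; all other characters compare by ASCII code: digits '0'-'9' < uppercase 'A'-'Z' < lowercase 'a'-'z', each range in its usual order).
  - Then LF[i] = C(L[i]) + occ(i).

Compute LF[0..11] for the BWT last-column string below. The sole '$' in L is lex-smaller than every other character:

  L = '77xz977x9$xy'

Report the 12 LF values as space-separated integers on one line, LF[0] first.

Answer: 1 2 7 11 5 3 4 8 6 0 9 10

Derivation:
Char counts: '$':1, '7':4, '9':2, 'x':3, 'y':1, 'z':1
C (first-col start): C('$')=0, C('7')=1, C('9')=5, C('x')=7, C('y')=10, C('z')=11
L[0]='7': occ=0, LF[0]=C('7')+0=1+0=1
L[1]='7': occ=1, LF[1]=C('7')+1=1+1=2
L[2]='x': occ=0, LF[2]=C('x')+0=7+0=7
L[3]='z': occ=0, LF[3]=C('z')+0=11+0=11
L[4]='9': occ=0, LF[4]=C('9')+0=5+0=5
L[5]='7': occ=2, LF[5]=C('7')+2=1+2=3
L[6]='7': occ=3, LF[6]=C('7')+3=1+3=4
L[7]='x': occ=1, LF[7]=C('x')+1=7+1=8
L[8]='9': occ=1, LF[8]=C('9')+1=5+1=6
L[9]='$': occ=0, LF[9]=C('$')+0=0+0=0
L[10]='x': occ=2, LF[10]=C('x')+2=7+2=9
L[11]='y': occ=0, LF[11]=C('y')+0=10+0=10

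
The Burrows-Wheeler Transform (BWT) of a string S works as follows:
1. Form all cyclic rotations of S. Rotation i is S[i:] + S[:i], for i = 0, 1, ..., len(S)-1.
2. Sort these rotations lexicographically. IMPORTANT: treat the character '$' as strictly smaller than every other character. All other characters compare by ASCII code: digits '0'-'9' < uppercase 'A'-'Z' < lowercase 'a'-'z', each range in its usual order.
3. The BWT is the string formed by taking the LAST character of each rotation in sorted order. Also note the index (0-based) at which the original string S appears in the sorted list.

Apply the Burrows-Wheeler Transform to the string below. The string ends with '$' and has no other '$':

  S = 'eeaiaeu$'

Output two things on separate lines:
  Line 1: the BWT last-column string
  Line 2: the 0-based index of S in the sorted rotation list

All 8 rotations (rotation i = S[i:]+S[:i]):
  rot[0] = eeaiaeu$
  rot[1] = eaiaeu$e
  rot[2] = aiaeu$ee
  rot[3] = iaeu$eea
  rot[4] = aeu$eeai
  rot[5] = eu$eeaia
  rot[6] = u$eeaiae
  rot[7] = $eeaiaeu
Sorted (with $ < everything):
  sorted[0] = $eeaiaeu  (last char: 'u')
  sorted[1] = aeu$eeai  (last char: 'i')
  sorted[2] = aiaeu$ee  (last char: 'e')
  sorted[3] = eaiaeu$e  (last char: 'e')
  sorted[4] = eeaiaeu$  (last char: '$')
  sorted[5] = eu$eeaia  (last char: 'a')
  sorted[6] = iaeu$eea  (last char: 'a')
  sorted[7] = u$eeaiae  (last char: 'e')
Last column: uiee$aae
Original string S is at sorted index 4

Answer: uiee$aae
4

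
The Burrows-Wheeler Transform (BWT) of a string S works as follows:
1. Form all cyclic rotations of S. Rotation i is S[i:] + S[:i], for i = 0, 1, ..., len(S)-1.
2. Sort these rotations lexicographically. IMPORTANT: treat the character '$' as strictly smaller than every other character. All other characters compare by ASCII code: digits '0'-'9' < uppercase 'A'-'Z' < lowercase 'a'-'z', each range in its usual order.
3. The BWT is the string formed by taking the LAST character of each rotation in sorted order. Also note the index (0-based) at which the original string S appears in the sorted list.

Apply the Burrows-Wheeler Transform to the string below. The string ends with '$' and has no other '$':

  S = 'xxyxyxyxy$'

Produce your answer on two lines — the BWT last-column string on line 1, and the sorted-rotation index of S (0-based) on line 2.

Answer: y$yyyxxxxx
1

Derivation:
All 10 rotations (rotation i = S[i:]+S[:i]):
  rot[0] = xxyxyxyxy$
  rot[1] = xyxyxyxy$x
  rot[2] = yxyxyxy$xx
  rot[3] = xyxyxy$xxy
  rot[4] = yxyxy$xxyx
  rot[5] = xyxy$xxyxy
  rot[6] = yxy$xxyxyx
  rot[7] = xy$xxyxyxy
  rot[8] = y$xxyxyxyx
  rot[9] = $xxyxyxyxy
Sorted (with $ < everything):
  sorted[0] = $xxyxyxyxy  (last char: 'y')
  sorted[1] = xxyxyxyxy$  (last char: '$')
  sorted[2] = xy$xxyxyxy  (last char: 'y')
  sorted[3] = xyxy$xxyxy  (last char: 'y')
  sorted[4] = xyxyxy$xxy  (last char: 'y')
  sorted[5] = xyxyxyxy$x  (last char: 'x')
  sorted[6] = y$xxyxyxyx  (last char: 'x')
  sorted[7] = yxy$xxyxyx  (last char: 'x')
  sorted[8] = yxyxy$xxyx  (last char: 'x')
  sorted[9] = yxyxyxy$xx  (last char: 'x')
Last column: y$yyyxxxxx
Original string S is at sorted index 1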